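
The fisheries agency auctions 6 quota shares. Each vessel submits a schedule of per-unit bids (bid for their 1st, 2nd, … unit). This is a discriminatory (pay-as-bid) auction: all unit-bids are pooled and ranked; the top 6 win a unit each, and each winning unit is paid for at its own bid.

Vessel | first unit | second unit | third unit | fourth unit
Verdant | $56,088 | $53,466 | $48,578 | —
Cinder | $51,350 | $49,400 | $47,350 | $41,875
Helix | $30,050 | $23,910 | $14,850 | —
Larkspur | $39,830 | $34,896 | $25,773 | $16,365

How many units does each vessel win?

All unit-bids, highest first — top 6: 56,088 (Verdant-1), 53,466 (Verdant-2), 51,350 (Cinder-1), 49,400 (Cinder-2), 48,578 (Verdant-3), 47,350 (Cinder-3)
Next rejected bid: $41,875 (not a price — pay-as-bid).
Allocation: Cinder 3, Verdant 3.

Cinder 3, Verdant 3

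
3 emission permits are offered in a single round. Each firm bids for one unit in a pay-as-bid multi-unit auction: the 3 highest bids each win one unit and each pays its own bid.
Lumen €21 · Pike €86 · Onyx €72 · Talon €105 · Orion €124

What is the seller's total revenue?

Total revenue: €315

Bids ranked high→low: 124 (Orion), 105 (Talon), 86 (Pike), 72 (Onyx), 21 (Lumen)
The 3 highest are Orion, Talon, Pike.
Total revenue = 124 + 105 + 86 = €315.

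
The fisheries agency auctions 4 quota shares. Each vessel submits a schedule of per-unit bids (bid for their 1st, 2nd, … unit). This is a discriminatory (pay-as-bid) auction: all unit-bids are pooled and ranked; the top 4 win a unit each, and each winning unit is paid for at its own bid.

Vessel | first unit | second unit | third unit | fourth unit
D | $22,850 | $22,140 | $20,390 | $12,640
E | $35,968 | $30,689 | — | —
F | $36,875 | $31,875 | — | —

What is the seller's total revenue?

Merging the schedules and taking the best 4: 36,875 (F-1), 35,968 (E-1), 31,875 (F-2), 30,689 (E-2)
Next rejected bid: $22,850 (not a price — pay-as-bid).
Each winning unit pays its own bid.
Revenue = 36,875 + 35,968 + 31,875 + 30,689 = $135,407.

Total revenue: $135,407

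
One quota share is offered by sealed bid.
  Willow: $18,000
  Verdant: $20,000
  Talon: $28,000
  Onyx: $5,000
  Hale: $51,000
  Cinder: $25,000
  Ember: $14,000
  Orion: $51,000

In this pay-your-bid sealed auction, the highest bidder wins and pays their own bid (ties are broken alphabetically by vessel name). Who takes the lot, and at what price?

Bids ranked: 51,000 (Hale) > 51,000 (Orion) > 28,000 (Talon) > 25,000 (Cinder) > 20,000 (Verdant) > 18,000 (Willow) > …
Tie at $51,000 → Hale wins by tie-break.
Hale has the highest bid and pays exactly that: $51,000.

Hale pays $51,000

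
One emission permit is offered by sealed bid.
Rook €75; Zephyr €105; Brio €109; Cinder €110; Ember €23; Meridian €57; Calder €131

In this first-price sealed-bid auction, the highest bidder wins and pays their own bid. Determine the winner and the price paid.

Bids ranked: 131 (Calder) > 110 (Cinder) > 109 (Brio) > 105 (Zephyr) > 75 (Rook) > 57 (Meridian) > …
Calder has the highest bid and pays exactly that: €131.

Calder pays €131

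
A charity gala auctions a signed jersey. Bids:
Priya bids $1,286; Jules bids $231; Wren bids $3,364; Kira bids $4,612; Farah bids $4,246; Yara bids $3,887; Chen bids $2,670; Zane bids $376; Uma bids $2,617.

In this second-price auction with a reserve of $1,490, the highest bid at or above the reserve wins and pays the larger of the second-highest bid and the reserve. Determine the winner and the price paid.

Kira pays $4,246

Sorting bids: 4,612 (Kira) > 4,246 (Farah) > 3,887 (Yara) > 3,364 (Wren) > 2,670 (Chen) > 2,617 (Uma) > …
Kira has the top bid at or above the reserve ($4,612).
max(second-highest $4,246, reserve $1,490) = $4,246; the reserve does not bind.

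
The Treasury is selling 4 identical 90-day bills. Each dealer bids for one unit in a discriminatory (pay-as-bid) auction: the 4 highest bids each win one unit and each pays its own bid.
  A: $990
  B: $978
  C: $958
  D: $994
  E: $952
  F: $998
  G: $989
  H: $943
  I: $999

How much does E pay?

Sorting: 999 (I), 998 (F), 994 (D), 990 (A), 989 (G), 978 (B), …
Top 4: I, F, D, A.
E does not win → $0.

E pays $0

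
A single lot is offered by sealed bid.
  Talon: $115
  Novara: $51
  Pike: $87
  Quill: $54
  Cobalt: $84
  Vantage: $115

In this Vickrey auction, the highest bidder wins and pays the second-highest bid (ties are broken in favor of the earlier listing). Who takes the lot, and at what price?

Talon pays $115

Bids ranked: 115 (Talon) > 115 (Vantage) > 87 (Pike) > 84 (Cobalt) > 54 (Quill) > 51 (Novara)
Talon and Vantage tie at $115; tie-break gives it to Talon.
Talon wins with the highest bid; price is set by the runner-up at $115.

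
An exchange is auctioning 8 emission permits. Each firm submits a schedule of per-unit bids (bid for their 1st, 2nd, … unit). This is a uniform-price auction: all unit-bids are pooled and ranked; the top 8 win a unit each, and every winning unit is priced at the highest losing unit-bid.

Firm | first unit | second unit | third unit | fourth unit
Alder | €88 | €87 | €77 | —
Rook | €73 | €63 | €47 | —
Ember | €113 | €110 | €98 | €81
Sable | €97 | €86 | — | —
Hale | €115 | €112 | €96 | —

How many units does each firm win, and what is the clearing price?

Alder 1, Ember 3, Hale 3, Sable 1; clearing price €87

All unit-bids, highest first — top 8: 115 (Hale-1), 113 (Ember-1), 112 (Hale-2), 110 (Ember-2), 98 (Ember-3), 97 (Sable-1), 96 (Hale-3), 88 (Alder-1)
First bid not allocated: €87.
Allocation: Alder 1, Ember 3, Hale 3, Sable 1.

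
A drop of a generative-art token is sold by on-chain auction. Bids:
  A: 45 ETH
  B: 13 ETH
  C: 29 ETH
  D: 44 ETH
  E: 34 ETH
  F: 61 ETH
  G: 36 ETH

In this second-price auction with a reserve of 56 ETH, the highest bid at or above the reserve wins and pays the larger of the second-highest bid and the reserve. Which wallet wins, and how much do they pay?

Sorting bids: 61 (F) > 45 (A) > 44 (D) > 36 (G) > 34 (E) > 29 (C) > …
F has the top bid at or above the reserve (61 ETH).
Second-highest bid 45 ETH is below the reserve 56 ETH, so the reserve binds → payment 56 ETH.

F pays 56 ETH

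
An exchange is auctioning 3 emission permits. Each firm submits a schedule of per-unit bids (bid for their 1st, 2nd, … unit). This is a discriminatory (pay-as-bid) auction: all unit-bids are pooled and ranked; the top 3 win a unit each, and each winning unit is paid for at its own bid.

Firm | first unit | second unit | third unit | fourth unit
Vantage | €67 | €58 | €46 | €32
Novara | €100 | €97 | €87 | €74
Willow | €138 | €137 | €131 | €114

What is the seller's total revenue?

Merging the schedules and taking the best 3: 138 (Willow-1), 137 (Willow-2), 131 (Willow-3)
Next rejected bid: €114 (not a price — pay-as-bid).
Each winning unit pays its own bid.
Revenue = 138 + 137 + 131 = €406.

Total revenue: €406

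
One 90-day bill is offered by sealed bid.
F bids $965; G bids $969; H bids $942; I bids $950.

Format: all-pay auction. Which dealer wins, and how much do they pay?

G pays $969

Bids ranked: 969 (G) > 965 (F) > 950 (I) > 942 (H)
G wins with the top bid; all bids are sunk regardless.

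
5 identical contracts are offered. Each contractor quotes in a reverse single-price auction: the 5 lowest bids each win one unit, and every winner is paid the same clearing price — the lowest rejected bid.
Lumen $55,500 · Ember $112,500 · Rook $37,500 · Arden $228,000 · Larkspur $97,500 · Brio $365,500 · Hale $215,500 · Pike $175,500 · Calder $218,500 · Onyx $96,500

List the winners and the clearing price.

Rook, Lumen, Onyx, Larkspur, Ember; each is paid $175,500

Bids ranked low→high: 37,500 (Rook), 55,500 (Lumen), 96,500 (Onyx), 97,500 (Larkspur), 112,500 (Ember), 175,500 (Pike), 215,500 (Hale), …
The 5 lowest are Rook, Lumen, Onyx, Larkspur, Ember.
First losing bid is Pike's $175,500, which sets the uniform price.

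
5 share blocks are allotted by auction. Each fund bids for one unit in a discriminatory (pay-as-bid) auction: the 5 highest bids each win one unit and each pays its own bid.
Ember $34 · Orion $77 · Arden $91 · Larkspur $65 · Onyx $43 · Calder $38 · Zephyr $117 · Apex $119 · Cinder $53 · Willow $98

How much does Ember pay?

Ember pays $0

Sorting: 119 (Apex), 117 (Zephyr), 98 (Willow), 91 (Arden), 77 (Orion), 65 (Larkspur), 53 (Cinder), …
Top 5: Apex, Zephyr, Willow, Arden, Orion.
Ember does not win → $0.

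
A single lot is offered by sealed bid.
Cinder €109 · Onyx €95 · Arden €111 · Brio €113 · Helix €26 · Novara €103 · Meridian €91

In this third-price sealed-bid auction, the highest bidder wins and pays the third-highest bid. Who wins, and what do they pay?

Brio pays €109

Bids in order: 113 (Brio) > 111 (Arden) > 109 (Cinder) > 103 (Novara) > 95 (Onyx) > 91 (Meridian) > …
Brio is highest; pays the third-highest bid, €109.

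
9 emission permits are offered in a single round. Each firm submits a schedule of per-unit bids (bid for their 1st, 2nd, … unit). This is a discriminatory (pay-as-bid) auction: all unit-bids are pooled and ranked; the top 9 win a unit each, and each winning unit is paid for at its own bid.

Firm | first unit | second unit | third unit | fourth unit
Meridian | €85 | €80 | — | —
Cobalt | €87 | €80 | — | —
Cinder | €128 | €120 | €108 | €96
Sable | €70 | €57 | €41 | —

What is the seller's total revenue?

All unit-bids, highest first — top 9: 128 (Cinder-1), 120 (Cinder-2), 108 (Cinder-3), 96 (Cinder-4), 87 (Cobalt-1), 85 (Meridian-1), 80 (Meridian-2), 80 (Cobalt-2), 70 (Sable-1)
Next rejected bid: €57 (not a price — pay-as-bid).
Each winning unit pays its own bid.
Revenue = 128 + 120 + 108 + 96 + 87 + 85 + 80 + 80 + 70 = €854.

Total revenue: €854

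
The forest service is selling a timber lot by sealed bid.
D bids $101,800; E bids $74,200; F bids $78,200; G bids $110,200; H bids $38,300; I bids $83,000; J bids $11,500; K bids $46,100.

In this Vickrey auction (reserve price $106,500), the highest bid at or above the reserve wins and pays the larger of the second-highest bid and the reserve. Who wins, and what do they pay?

G pays $106,500

Sorting bids: 110,200 (G) > 101,800 (D) > 83,000 (I) > 78,200 (F) > 74,200 (E) > 46,100 (K) > …
G has the top bid at or above the reserve ($110,200).
Second-highest bid $101,800 is below the reserve $106,500, so the reserve binds → payment $106,500.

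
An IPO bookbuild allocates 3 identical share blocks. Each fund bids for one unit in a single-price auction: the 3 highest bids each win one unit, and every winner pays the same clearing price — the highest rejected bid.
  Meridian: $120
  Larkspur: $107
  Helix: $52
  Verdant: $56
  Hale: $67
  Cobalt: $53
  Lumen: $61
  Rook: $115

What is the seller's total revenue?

Total revenue: $201

Bids ranked high→low: 120 (Meridian), 115 (Rook), 107 (Larkspur), 67 (Hale), 61 (Lumen), …
Winners (3 units): Meridian, Rook, Larkspur.
First losing bid is Hale's $67, which sets the uniform price.
Total revenue = 3 × $67 = $201.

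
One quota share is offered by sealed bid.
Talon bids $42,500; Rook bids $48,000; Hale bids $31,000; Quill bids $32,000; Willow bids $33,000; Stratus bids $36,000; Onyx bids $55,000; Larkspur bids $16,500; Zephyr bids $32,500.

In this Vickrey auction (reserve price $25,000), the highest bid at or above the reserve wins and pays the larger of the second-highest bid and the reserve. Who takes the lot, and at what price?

Onyx pays $48,000

Bids ranked: 55,000 (Onyx) > 48,000 (Rook) > 42,500 (Talon) > 36,000 (Stratus) > 33,000 (Willow) > 32,500 (Zephyr) > …
Highest eligible bid: Onyx at $55,000.
Second-highest bid $48,000 exceeds the reserve $25,000 → payment $48,000.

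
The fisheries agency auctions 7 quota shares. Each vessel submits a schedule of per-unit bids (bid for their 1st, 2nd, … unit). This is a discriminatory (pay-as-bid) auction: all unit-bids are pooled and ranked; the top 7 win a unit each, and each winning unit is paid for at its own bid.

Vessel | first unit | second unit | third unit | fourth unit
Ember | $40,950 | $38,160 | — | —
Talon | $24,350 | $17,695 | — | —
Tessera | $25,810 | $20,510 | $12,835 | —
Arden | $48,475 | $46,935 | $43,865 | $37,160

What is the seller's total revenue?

Total revenue: $281,355

All unit-bids, highest first — top 7: 48,475 (Arden-1), 46,935 (Arden-2), 43,865 (Arden-3), 40,950 (Ember-1), 38,160 (Ember-2), 37,160 (Arden-4), 25,810 (Tessera-1)
Next rejected bid: $24,350 (not a price — pay-as-bid).
Each winning unit pays its own bid.
Revenue = 48,475 + 46,935 + 43,865 + 40,950 + 38,160 + 37,160 + 25,810 = $281,355.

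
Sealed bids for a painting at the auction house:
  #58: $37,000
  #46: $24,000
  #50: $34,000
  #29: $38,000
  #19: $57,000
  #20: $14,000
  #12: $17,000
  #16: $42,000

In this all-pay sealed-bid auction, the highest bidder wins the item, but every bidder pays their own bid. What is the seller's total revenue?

Rule: the highest bidder wins the item, but every bidder pays their own bid.
Bids ranked: 57,000 (#19) > 42,000 (#16) > 38,000 (#29) > 37,000 (#58) > 34,000 (#50) > 24,000 (#46) > …
#19 wins with the top bid; all bids are sunk regardless.
Every bidder forfeits their bid regardless of winning.
Revenue = 37,000 + 24,000 + 34,000 + 38,000 + 57,000 + 14,000 + 17,000 + 42,000 = $263,000.

Total revenue: $263,000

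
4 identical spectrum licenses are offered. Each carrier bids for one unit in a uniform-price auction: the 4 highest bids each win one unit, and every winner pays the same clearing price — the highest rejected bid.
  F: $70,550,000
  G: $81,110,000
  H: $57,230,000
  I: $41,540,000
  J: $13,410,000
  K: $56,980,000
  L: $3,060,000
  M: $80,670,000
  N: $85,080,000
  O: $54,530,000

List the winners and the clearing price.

Ordering the bids: 85,080,000 (N), 81,110,000 (G), 80,670,000 (M), 70,550,000 (F), 57,230,000 (H), 56,980,000 (K), …
Top 4: N, G, M, F.
First losing bid is H's $57,230,000, which sets the uniform price.

N, G, M, F; each pays $57,230,000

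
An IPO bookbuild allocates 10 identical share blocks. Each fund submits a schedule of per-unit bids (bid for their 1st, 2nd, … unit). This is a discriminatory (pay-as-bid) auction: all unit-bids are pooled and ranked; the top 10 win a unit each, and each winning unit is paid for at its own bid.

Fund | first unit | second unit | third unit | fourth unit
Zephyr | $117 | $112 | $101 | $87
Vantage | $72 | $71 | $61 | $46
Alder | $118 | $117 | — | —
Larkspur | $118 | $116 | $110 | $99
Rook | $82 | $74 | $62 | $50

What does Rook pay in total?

Rook pays $0

Pooled unit-bids ranked (top 10): 118 (Alder-1), 118 (Larkspur-1), 117 (Zephyr-1), 117 (Alder-2), 116 (Larkspur-2), 112 (Zephyr-2), 110 (Larkspur-3), 101 (Zephyr-3), 99 (Larkspur-4), 87 (Zephyr-4)
Next rejected bid: $82 (not a price — pay-as-bid).
Rook wins no units.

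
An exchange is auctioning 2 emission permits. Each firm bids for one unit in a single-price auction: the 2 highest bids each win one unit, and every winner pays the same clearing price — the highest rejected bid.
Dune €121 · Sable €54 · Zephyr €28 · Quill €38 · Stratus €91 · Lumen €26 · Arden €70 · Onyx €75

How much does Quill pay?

Quill pays €0

Sorting: 121 (Dune), 91 (Stratus), 75 (Onyx), 70 (Arden), …
Top 2: Dune, Stratus.
Highest unsuccessful bid: €75 → clearing price.
Quill does not win → pays €0.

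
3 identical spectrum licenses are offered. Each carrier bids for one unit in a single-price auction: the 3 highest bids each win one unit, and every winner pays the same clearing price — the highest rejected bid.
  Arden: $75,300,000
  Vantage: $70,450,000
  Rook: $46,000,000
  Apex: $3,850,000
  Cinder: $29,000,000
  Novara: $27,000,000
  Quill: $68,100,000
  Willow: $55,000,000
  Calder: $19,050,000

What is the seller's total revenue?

Bids ranked high→low: 75,300,000 (Arden), 70,450,000 (Vantage), 68,100,000 (Quill), 55,000,000 (Willow), 46,000,000 (Rook), …
Winners (3 units): Arden, Vantage, Quill.
First losing bid is Willow's $55,000,000, which sets the uniform price.
Total revenue = 3 × $55,000,000 = $165,000,000.

Total revenue: $165,000,000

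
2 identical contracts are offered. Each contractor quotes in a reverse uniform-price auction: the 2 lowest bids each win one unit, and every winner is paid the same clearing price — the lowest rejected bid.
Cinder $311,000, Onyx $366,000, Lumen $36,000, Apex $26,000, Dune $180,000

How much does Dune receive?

Dune is paid $0

Bids ranked low→high: 26,000 (Apex), 36,000 (Lumen), 180,000 (Dune), 311,000 (Cinder), …
Winners (2 units): Apex, Lumen.
Lowest unsuccessful bid: $180,000 → clearing price.
Dune does not win → is paid $0.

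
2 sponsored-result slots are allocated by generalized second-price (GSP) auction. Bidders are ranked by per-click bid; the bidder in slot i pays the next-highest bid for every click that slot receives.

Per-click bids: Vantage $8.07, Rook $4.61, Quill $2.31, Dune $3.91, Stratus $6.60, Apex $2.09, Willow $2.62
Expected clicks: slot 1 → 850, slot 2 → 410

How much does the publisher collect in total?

Total revenue: $7500.10

Sorting advertisers: $8.07 (Vantage) > $6.60 (Stratus) > $4.61 (Rook) > …
Slot 1: Vantage pays $6.60 × 850 = $5610.00
Slot 2: Stratus pays $4.61 × 410 = $1890.10
Total = $7500.10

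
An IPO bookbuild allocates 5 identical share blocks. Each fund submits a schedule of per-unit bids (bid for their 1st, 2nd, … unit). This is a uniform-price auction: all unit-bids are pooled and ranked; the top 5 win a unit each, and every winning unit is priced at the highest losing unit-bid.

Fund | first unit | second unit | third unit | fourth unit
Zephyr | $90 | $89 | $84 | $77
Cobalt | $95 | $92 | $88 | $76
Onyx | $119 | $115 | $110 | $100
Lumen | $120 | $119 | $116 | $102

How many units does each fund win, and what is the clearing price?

Lumen 3, Onyx 2; clearing price $110

Pooled unit-bids ranked (top 5): 120 (Lumen-1), 119 (Onyx-1), 119 (Lumen-2), 116 (Lumen-3), 115 (Onyx-2)
Highest rejected unit-bid = $110.
Allocation: Lumen 3, Onyx 2.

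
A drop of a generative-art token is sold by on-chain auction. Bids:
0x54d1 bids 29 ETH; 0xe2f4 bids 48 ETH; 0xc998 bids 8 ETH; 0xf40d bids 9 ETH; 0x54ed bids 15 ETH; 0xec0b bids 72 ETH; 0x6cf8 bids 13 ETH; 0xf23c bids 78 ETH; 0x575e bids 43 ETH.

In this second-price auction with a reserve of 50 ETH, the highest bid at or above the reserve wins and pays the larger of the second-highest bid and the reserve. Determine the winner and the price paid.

Second-price auction with a reserve of 50 ETH: the highest bid at or above the reserve wins and pays the larger of the second-highest bid and the reserve.
Sorting bids: 78 (0xf23c) > 72 (0xec0b) > 48 (0xe2f4) > 43 (0x575e) > 29 (0x54d1) > 15 (0x54ed) > …
Highest eligible bid: 0xf23c at 78 ETH.
max(second-highest 72 ETH, reserve 50 ETH) = 72 ETH; the reserve does not bind.

0xf23c pays 72 ETH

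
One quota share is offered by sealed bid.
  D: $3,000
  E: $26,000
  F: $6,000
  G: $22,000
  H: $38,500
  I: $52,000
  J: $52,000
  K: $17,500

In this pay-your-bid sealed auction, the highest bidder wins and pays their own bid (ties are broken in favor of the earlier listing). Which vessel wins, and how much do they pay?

I pays $52,000

Rule: the highest bidder wins and pays their own bid.
Bids in order: 52,000 (I) > 52,000 (J) > 38,500 (H) > 26,000 (E) > 22,000 (G) > 17,500 (K) > …
Tie at $52,000 → I wins by tie-break.
First-price: I pays what they bid, $52,000.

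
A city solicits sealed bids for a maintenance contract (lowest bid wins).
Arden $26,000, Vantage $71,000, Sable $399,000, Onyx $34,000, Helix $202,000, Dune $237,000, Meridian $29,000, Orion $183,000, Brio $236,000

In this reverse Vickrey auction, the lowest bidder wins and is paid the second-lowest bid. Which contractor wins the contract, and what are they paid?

Arden is paid $29,000

Reverse Vickrey auction: the lowest bidder wins and is paid the second-lowest bid.
Sorting bids: 26,000 (Arden) < 29,000 (Meridian) < 34,000 (Onyx) < 71,000 (Vantage) < 183,000 (Orion) < 202,000 (Helix) < …
Arden is lowest; is paid the second-lowest bid, $29,000.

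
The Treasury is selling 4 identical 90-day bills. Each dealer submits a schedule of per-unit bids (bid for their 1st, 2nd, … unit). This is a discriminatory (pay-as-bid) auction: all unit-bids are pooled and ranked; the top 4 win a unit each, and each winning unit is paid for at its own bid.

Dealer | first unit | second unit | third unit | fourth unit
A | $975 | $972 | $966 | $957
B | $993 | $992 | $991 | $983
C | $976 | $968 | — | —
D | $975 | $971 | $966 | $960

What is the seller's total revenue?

Pooled unit-bids ranked (top 4): 993 (B-1), 992 (B-2), 991 (B-3), 983 (B-4)
Next rejected bid: $976 (not a price — pay-as-bid).
Each winning unit pays its own bid.
Revenue = 993 + 992 + 991 + 983 = $3,959.

Total revenue: $3,959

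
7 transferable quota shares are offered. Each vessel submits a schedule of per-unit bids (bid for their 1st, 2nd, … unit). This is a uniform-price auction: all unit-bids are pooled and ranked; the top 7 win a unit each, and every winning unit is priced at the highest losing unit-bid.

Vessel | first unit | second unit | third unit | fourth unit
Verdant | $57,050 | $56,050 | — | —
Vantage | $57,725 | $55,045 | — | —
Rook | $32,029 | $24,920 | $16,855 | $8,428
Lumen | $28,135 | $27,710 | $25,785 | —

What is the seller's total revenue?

Total revenue: $180,495

Merging the schedules and taking the best 7: 57,725 (Vantage-1), 57,050 (Verdant-1), 56,050 (Verdant-2), 55,045 (Vantage-2), 32,029 (Rook-1), 28,135 (Lumen-1), 27,710 (Lumen-2)
The (k+1)-th unit-bid is $25,785.
Allocation: Lumen 2, Rook 1, Vantage 2, Verdant 2. Every unit priced at $25,785.
Revenue = 7 × 25,785 = $180,495.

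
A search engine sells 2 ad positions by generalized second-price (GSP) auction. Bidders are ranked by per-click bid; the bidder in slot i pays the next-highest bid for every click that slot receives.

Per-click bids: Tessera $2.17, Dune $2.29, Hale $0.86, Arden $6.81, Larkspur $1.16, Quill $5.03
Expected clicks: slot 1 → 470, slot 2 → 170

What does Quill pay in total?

Ranked by bid: $6.81 (Arden) > $5.03 (Quill) > $2.29 (Dune) > …
Quill holds slot 2 → pays next bid $2.29 × 170 clicks = $389.30.

Quill pays $389.30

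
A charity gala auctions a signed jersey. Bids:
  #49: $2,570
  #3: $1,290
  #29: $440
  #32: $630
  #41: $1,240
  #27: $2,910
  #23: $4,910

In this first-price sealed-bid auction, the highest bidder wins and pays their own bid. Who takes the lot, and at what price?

#23 pays $4,910

Bids ranked: 4,910 (#23) > 2,910 (#27) > 2,570 (#49) > 1,290 (#3) > 1,240 (#41) > 630 (#32) > …
First-price: #23 pays what they bid, $4,910.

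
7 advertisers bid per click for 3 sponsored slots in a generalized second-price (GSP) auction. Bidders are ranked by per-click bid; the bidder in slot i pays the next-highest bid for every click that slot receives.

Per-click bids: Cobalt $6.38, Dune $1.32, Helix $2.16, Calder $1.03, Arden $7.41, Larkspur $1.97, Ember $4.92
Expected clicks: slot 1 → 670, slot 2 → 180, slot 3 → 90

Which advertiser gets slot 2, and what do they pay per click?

Sorting advertisers: $7.41 (Arden) > $6.38 (Cobalt) > $4.92 (Ember) > $2.16 (Helix) > …
Slot 2 goes to the second-ranked bidder, Cobalt, who pays the next bid down: $4.92/click.

Cobalt; $4.92 per click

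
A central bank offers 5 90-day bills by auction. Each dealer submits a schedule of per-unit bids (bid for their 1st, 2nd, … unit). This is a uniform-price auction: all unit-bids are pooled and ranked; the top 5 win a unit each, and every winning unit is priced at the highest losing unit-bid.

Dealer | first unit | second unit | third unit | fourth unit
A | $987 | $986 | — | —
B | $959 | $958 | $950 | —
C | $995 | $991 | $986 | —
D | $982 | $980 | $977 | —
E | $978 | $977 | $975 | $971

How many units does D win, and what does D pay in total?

D: 0 units, pays $0

Pooled unit-bids ranked (top 5): 995 (C-1), 991 (C-2), 987 (A-1), 986 (A-2), 986 (C-3)
The (k+1)-th unit-bid is $982.
D wins 0 unit(s) at $982 each.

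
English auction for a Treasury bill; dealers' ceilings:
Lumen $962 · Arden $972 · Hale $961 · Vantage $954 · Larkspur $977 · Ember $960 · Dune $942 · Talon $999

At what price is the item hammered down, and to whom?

Limits in order: 999 (Talon) > 977 (Larkspur) > 972 (Arden) > 962 (Lumen) > 961 (Hale) > 960 (Ember) > …
Bidding ends when Larkspur exits at $977; Talon takes it.

Talon wins at $977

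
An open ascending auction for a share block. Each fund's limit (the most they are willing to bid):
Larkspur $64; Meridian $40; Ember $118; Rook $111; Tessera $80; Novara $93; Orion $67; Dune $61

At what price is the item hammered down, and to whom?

Ember wins at $111

Rule: the price rises until one bidder remains; the winner pays the price at which the last rival dropped out.
Limits in order: 118 (Ember) > 111 (Rook) > 93 (Novara) > 80 (Tessera) > 67 (Orion) > 64 (Larkspur) > …
Bidding ends when Rook exits at $111; Ember takes it.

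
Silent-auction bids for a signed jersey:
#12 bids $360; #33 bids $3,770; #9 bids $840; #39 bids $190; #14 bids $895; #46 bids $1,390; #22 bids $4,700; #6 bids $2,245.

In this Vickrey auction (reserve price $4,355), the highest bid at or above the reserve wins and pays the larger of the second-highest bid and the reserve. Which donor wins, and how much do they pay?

Vickrey auction (reserve price $4,355): the highest bid at or above the reserve wins and pays the larger of the second-highest bid and the reserve.
Bids in order: 4,700 (#22) > 3,770 (#33) > 2,245 (#6) > 1,390 (#46) > 895 (#14) > 840 (#9) > …
Highest eligible bid: #22 at $4,700.
max(second-highest $3,770, reserve $4,355) = $4,355.

#22 pays $4,355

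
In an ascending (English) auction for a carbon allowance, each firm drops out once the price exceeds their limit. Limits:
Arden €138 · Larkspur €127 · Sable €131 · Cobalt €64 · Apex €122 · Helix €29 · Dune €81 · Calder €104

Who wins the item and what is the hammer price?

Arden wins at €131

Sorting limits: 138 (Arden) > 131 (Sable) > 127 (Larkspur) > 122 (Apex) > 104 (Calder) > 81 (Dune) > …
Sable is the last rival to drop out, at €131; Arden remains and wins at that price.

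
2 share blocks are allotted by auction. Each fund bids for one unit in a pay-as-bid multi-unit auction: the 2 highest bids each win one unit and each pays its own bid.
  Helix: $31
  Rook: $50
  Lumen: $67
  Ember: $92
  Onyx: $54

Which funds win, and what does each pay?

Bids ranked high→low: 92 (Ember), 67 (Lumen), 54 (Onyx), 50 (Rook), …
Winners (2 units): Ember, Lumen.
Each winner pays its own bid: Ember $92, Lumen $67.

Ember $92, Lumen $67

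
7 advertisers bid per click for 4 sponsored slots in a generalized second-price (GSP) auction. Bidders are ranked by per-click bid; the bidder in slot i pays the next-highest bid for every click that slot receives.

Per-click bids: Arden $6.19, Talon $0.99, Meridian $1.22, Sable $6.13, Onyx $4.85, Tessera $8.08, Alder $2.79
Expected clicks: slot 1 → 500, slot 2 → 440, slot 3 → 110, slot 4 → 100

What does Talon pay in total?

Ranked by bid: $8.08 (Tessera) > $6.19 (Arden) > $6.13 (Sable) > $4.85 (Onyx) > $2.79 (Alder) > …
Talon ranks below slot 4 → no slot, pays nothing.

Talon pays $0.00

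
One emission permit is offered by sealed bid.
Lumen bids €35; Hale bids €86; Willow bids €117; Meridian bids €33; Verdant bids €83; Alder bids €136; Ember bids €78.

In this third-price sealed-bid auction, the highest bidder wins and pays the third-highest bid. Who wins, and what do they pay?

Alder pays €86

Third-price sealed-bid auction: the highest bidder wins and pays the third-highest bid.
Bids in order: 136 (Alder) > 117 (Willow) > 86 (Hale) > 83 (Verdant) > 78 (Ember) > 35 (Lumen) > …
Alder wins; payment is bid #3 in the ranking = €86.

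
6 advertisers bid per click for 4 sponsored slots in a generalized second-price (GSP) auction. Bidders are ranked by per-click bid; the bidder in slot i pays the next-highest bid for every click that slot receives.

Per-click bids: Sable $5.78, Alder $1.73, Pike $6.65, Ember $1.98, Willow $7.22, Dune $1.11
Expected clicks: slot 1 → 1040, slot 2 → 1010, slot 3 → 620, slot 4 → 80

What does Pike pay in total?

Ranked by bid: $7.22 (Willow) > $6.65 (Pike) > $5.78 (Sable) > $1.98 (Ember) > $1.73 (Alder) > …
Pike holds slot 2 → pays next bid $5.78 × 1010 clicks = $5837.80.

Pike pays $5837.80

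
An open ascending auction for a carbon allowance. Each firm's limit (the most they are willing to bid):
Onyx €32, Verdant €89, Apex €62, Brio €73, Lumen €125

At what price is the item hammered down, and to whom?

Sorting limits: 125 (Lumen) > 89 (Verdant) > 73 (Brio) > 62 (Apex) > 32 (Onyx)
Once the price passes €89, only Lumen is left; the hammer falls at Verdant's limit of €89.

Lumen wins at €89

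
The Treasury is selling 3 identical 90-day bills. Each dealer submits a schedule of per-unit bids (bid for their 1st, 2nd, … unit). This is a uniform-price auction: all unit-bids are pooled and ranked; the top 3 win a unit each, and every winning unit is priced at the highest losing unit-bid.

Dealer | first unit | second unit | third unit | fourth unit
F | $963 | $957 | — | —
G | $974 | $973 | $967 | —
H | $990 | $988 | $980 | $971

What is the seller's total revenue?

Total revenue: $2,922

Merging the schedules and taking the best 3: 990 (H-1), 988 (H-2), 980 (H-3)
First bid not allocated: $974.
Allocation: H 3. Every unit priced at $974.
Revenue = 3 × 974 = $2,922.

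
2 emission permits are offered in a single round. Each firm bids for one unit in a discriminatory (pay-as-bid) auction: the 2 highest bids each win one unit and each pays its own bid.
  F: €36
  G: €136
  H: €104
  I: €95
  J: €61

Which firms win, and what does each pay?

Ordering the bids: 136 (G), 104 (H), 95 (I), 61 (J), …
The 2 highest are G, H.
Each winner pays its own bid: G €136, H €104.

G €136, H €104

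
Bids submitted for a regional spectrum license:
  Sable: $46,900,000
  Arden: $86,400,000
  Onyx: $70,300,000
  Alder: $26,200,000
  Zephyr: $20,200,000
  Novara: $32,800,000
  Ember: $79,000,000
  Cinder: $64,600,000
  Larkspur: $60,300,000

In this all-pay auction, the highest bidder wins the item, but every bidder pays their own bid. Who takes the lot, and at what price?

Arden pays $86,400,000

Sorting bids: 86,400,000 (Arden) > 79,000,000 (Ember) > 70,300,000 (Onyx) > 64,600,000 (Cinder) > 60,300,000 (Larkspur) > 46,900,000 (Sable) > …
Arden is highest and takes the item; every bidder forfeits their bid.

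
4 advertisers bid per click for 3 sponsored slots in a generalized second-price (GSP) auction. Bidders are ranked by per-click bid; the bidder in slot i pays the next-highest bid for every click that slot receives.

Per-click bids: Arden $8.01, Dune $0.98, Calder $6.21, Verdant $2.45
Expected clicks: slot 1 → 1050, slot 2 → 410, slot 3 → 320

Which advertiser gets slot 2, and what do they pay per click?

Per-click bids in order: $8.01 (Arden) > $6.21 (Calder) > $2.45 (Verdant) > $0.98 (Dune)
Slot 2 goes to the second-ranked bidder, Calder, who pays the next bid down: $2.45/click.

Calder; $2.45 per click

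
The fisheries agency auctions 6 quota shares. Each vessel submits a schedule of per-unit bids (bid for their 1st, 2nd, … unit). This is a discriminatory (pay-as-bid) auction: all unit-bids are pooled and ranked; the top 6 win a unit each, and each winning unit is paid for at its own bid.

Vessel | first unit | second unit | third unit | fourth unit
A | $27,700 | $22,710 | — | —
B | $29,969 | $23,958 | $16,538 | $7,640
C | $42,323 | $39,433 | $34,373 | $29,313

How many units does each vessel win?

A 1, B 1, C 4

All unit-bids, highest first — top 6: 42,323 (C-1), 39,433 (C-2), 34,373 (C-3), 29,969 (B-1), 29,313 (C-4), 27,700 (A-1)
Next rejected bid: $23,958 (not a price — pay-as-bid).
Allocation: A 1, B 1, C 4.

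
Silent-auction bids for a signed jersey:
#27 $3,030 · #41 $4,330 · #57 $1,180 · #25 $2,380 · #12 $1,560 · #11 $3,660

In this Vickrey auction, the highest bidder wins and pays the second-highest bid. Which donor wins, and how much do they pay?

#41 pays $3,660

Bids in order: 4,330 (#41) > 3,660 (#11) > 3,030 (#27) > 2,380 (#25) > 1,560 (#12) > 1,180 (#57)
Second-price: #41 pays #11's bid of $3,660.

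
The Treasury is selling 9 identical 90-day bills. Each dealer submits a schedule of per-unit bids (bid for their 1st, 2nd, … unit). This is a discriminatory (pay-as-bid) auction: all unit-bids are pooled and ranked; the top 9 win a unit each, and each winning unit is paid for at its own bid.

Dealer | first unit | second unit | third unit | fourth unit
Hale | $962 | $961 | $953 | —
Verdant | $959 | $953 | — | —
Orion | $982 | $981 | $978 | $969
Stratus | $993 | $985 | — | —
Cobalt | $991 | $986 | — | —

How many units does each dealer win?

Merging the schedules and taking the best 9: 993 (Stratus-1), 991 (Cobalt-1), 986 (Cobalt-2), 985 (Stratus-2), 982 (Orion-1), 981 (Orion-2), 978 (Orion-3), 969 (Orion-4), 962 (Hale-1)
Next rejected bid: $961 (not a price — pay-as-bid).
Allocation: Cobalt 2, Hale 1, Orion 4, Stratus 2.

Cobalt 2, Hale 1, Orion 4, Stratus 2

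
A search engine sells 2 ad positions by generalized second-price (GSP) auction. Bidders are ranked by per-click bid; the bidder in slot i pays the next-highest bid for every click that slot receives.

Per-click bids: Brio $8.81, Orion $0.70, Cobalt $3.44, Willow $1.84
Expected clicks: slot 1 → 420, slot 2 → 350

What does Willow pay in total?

Sorting advertisers: $8.81 (Brio) > $3.44 (Cobalt) > $1.84 (Willow) > …
Willow ranks below slot 2 → no slot, pays nothing.

Willow pays $0.00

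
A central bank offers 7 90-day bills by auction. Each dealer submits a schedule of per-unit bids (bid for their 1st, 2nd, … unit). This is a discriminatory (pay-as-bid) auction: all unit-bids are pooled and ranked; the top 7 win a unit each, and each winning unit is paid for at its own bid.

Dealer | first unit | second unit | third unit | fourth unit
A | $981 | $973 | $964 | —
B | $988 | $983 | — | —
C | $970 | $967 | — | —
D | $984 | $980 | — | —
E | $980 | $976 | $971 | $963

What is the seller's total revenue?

Total revenue: $6,872

All unit-bids, highest first — top 7: 988 (B-1), 984 (D-1), 983 (B-2), 981 (A-1), 980 (D-2), 980 (E-1), 976 (E-2)
Next rejected bid: $973 (not a price — pay-as-bid).
Each winning unit pays its own bid.
Revenue = 988 + 984 + 983 + 981 + 980 + 980 + 976 = $6,872.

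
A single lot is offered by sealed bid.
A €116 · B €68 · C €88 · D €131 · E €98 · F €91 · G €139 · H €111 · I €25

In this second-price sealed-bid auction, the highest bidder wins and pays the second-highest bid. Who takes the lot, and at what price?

G pays €131

Bids ranked: 139 (G) > 131 (D) > 116 (A) > 111 (H) > 98 (E) > 91 (F) > …
G wins with the highest bid; price is set by the runner-up at €131.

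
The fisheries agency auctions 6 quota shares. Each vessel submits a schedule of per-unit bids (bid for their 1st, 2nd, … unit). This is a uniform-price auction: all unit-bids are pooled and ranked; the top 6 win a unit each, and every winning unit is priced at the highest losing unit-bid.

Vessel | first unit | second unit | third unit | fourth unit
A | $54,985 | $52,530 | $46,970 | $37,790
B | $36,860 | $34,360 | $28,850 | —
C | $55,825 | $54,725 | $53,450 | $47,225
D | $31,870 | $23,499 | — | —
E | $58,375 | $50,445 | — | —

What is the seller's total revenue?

Total revenue: $302,670

All unit-bids, highest first — top 6: 58,375 (E-1), 55,825 (C-1), 54,985 (A-1), 54,725 (C-2), 53,450 (C-3), 52,530 (A-2)
The (k+1)-th unit-bid is $50,445.
Allocation: A 2, C 3, E 1. Every unit priced at $50,445.
Revenue = 6 × 50,445 = $302,670.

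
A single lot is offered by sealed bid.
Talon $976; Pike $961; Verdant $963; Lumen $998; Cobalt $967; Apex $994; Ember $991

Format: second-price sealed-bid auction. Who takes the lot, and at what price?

Lumen pays $994

Bids in order: 998 (Lumen) > 994 (Apex) > 991 (Ember) > 976 (Talon) > 967 (Cobalt) > 963 (Verdant) > …
Lumen is highest; pays the second-highest bid, $994.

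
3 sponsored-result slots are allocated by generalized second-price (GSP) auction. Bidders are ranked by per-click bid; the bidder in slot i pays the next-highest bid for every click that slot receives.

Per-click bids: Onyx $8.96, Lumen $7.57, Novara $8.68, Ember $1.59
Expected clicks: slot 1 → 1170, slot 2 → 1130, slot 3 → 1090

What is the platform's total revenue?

Per-click bids in order: $8.96 (Onyx) > $8.68 (Novara) > $7.57 (Lumen) > $1.59 (Ember)
Slot 1: Onyx pays $8.68 × 1170 = $10155.60
Slot 2: Novara pays $7.57 × 1130 = $8554.10
Slot 3: Lumen pays $1.59 × 1090 = $1733.10
Total = $20442.80

Total revenue: $20442.80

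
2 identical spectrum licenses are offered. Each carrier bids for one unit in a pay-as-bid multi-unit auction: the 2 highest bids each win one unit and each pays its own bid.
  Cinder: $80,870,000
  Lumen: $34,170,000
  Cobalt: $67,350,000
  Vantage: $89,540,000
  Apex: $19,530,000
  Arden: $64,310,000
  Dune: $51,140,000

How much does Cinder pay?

Cinder pays $80,870,000

Bids ranked high→low: 89,540,000 (Vantage), 80,870,000 (Cinder), 67,350,000 (Cobalt), 64,310,000 (Arden), …
The 2 highest are Vantage, Cinder.
Cinder wins → own bid $80,870,000.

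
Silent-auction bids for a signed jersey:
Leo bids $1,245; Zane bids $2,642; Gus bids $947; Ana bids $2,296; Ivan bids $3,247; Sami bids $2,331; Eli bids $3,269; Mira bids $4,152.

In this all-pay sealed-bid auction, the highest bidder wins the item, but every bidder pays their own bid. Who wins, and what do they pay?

Mira pays $4,152

All-pay sealed-bid auction: the highest bidder wins the item, but every bidder pays their own bid.
Bids in order: 4,152 (Mira) > 3,269 (Eli) > 3,247 (Ivan) > 2,642 (Zane) > 2,331 (Sami) > 2,296 (Ana) > …
Mira is highest and takes the item; every bidder forfeits their bid.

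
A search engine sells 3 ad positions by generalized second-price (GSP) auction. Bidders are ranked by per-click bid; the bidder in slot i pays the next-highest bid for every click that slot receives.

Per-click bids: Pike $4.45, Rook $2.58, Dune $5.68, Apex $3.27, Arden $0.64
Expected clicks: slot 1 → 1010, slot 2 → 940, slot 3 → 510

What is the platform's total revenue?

Total revenue: $8884.10

Ranked by bid: $5.68 (Dune) > $4.45 (Pike) > $3.27 (Apex) > $2.58 (Rook) > …
Slot 1: Dune pays $4.45 × 1010 = $4494.50
Slot 2: Pike pays $3.27 × 940 = $3073.80
Slot 3: Apex pays $2.58 × 510 = $1315.80
Total = $8884.10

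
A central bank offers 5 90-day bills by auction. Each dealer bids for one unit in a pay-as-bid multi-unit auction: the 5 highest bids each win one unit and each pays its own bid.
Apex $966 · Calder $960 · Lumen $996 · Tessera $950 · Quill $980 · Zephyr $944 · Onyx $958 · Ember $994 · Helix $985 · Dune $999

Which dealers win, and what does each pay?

Bids ranked high→low: 999 (Dune), 996 (Lumen), 994 (Ember), 985 (Helix), 980 (Quill), 966 (Apex), 960 (Calder), …
The 5 highest are Dune, Lumen, Ember, Helix, Quill.
Each winner pays its own bid: Dune $999, Lumen $996, Ember $994, Helix $985, Quill $980.

Dune $999, Lumen $996, Ember $994, Helix $985, Quill $980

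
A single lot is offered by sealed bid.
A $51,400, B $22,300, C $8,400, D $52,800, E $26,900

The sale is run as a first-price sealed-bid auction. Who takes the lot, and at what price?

Sorting bids: 52,800 (D) > 51,400 (A) > 26,900 (E) > 22,300 (B) > 8,400 (C)
D has the highest bid and pays exactly that: $52,800.

D pays $52,800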